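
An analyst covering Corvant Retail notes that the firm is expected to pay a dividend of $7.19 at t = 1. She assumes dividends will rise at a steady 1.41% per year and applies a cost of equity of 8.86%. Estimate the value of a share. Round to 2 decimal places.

$96.51

Gordon growth model: P₀ = D₁/(r − g), with D₁ = 7.19 given directly.
P₀ = 7.1900 / (0.0886 − 0.0141) = 7.1900 / 0.0745 = 96.5101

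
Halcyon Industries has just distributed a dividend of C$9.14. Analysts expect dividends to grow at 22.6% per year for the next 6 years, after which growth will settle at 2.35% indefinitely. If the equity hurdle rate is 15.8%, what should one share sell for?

Two-stage DDM. Project D₁…D_6 at 0.226, terminal growth 0.0235, discount at r = 0.158.
D_1 = 11.2056
D_2 = 13.7381
D_3 = 16.8429
D_4 = 20.6494
D_5 = 25.3162
D_6 = 31.0377
Terminal value at t=6: TV = D_7/(r−g) = 31.7670/(0.158−0.0235) = 236.1862
P₀ = 11.2056/(1+0.158)^1 + 13.7381/(1+0.158)^2 + 16.8429/(1+0.158)^3 + 20.6494/(1+0.158)^4 + 25.3162/(1+0.158)^5 + 31.0377/(1+0.158)^6 + 236.1862/(1+0.158)^6 = 165.2310

C$165.23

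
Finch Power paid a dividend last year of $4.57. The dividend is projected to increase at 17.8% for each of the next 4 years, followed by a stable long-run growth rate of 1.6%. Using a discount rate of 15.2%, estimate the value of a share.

Two-stage DDM. Project D₁…D_4 at 0.178, terminal growth 0.016, discount at r = 0.152.
D_1 = 5.3835
D_2 = 6.3417
D_3 = 7.4705
D_4 = 8.8003
Terminal value at t=4: TV = D_5/(r−g) = 8.9411/(0.152−0.016) = 65.7434
P₀ = 5.3835/(1+0.152)^1 + 6.3417/(1+0.152)^2 + 7.4705/(1+0.152)^3 + 8.8003/(1+0.152)^4 + 65.7434/(1+0.152)^4 = 56.6636

$56.66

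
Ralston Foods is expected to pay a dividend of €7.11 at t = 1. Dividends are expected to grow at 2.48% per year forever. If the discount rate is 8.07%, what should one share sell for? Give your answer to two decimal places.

€127.19

Gordon growth model: P₀ = D₁/(r − g), with D₁ = 7.11 given directly.
P₀ = 7.1100 / (0.0807 − 0.0248) = 7.1100 / 0.0559 = 127.1914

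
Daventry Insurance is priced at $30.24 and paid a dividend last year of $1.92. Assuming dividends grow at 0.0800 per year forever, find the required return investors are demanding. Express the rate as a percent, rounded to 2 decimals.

Rearranging the constant-growth DDM: r = D₁/P₀ + g.
D₁ = 1.92 × (1 + 0.08) = 2.0736.
r = 2.0736 / 30.24 + 0.08 = 0.06857 + 0.08 = 0.14857

14.86%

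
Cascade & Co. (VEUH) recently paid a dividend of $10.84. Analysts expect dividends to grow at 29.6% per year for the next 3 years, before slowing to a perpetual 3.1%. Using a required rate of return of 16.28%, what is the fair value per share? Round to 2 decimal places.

$157.96

Two-stage DDM. Project D₁…D_3 at 0.296, terminal growth 0.031, discount at r = 0.1628.
D_1 = 14.0486
D_2 = 18.2070
D_3 = 23.5963
Terminal value at t=3: TV = D_4/(r−g) = 24.3278/(0.1628−0.031) = 184.5812
P₀ = 14.0486/(1+0.1628)^1 + 18.2070/(1+0.1628)^2 + 23.5963/(1+0.1628)^3 + 184.5812/(1+0.1628)^3 = 157.9568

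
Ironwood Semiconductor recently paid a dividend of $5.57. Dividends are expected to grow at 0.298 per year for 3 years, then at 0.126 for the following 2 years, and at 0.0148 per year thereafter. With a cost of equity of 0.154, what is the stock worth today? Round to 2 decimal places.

Three-stage DDM. Project D₁…D_5; terminal Gordon value at t=5 with g = 0.0148; discount at r = 0.154.
D_1 = 7.2299
D_2 = 9.3844
D_3 = 12.1809
D_4 = 13.7157
D_5 = 15.4439
TV_5 = 15.6724/(0.154−0.0148) = 112.5893
P₀ = Σ Dₜ/(1+r)ᵗ + TV_5/(1+r)^5 = 91.5314

$91.53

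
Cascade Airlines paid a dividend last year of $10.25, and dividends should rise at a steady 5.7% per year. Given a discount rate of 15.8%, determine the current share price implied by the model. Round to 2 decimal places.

$107.27

Gordon growth model: P₀ = D₁/(r − g). D₁ = 10.25 × (1 + 0.057) = 10.8342.
P₀ = 10.8342 / (0.158 − 0.057) = 10.8342 / 0.101 = 107.2698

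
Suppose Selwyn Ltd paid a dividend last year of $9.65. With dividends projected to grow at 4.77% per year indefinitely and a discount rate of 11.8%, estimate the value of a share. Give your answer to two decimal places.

Gordon growth model: P₀ = D₁/(r − g). D₁ = 9.65 × (1 + 0.0477) = 10.1103.
P₀ = 10.1103 / (0.118 − 0.0477) = 10.1103 / 0.0703 = 143.8166

$143.82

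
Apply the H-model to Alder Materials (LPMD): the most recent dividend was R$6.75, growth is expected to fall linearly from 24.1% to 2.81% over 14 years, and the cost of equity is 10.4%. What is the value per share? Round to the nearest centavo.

R$223.97

H-model: P₀ = D₀[(1+g_L) + H(g_S−g_L)]/(r−g_L), with H = 14/2 = 7.
P₀ = 6.75 × [(1+0.0281) + 7×(0.241−0.0281)] / (0.104−0.0281)
   = 6.75 × 2.5184 / 0.0759 = 223.9684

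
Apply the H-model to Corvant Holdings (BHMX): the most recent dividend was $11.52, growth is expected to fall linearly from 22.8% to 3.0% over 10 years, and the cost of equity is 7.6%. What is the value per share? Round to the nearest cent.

$505.88

H-model: P₀ = D₀[(1+g_L) + H(g_S−g_L)]/(r−g_L), with H = 10/2 = 5.
P₀ = 11.52 × [(1+0.03) + 5×(0.228−0.03)] / (0.076−0.03)
   = 11.52 × 2.0200 / 0.046 = 505.8783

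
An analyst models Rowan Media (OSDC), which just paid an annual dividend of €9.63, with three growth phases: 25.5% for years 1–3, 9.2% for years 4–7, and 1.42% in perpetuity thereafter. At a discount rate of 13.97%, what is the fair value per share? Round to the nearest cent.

Three-stage DDM. Project D₁…D_7; terminal Gordon value at t=7 with g = 0.0142; discount at r = 0.1397.
D_1 = 12.0856
D_2 = 15.1675
D_3 = 19.0352
D_4 = 20.7864
D_5 = 22.6988
D_6 = 24.7871
D_7 = 27.0675
TV_7 = 27.4519/(0.1397−0.0142) = 218.7398
P₀ = Σ Dₜ/(1+r)ᵗ + TV_7/(1+r)^7 = 168.9899

€168.99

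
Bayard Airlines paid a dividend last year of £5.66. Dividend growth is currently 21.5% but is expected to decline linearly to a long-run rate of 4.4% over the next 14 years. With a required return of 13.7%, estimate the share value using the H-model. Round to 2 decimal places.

H-model: P₀ = D₀[(1+g_L) + H(g_S−g_L)]/(r−g_L), with H = 14/2 = 7.
P₀ = 5.66 × [(1+0.044) + 7×(0.215−0.044)] / (0.137−0.044)
   = 5.66 × 2.2410 / 0.093 = 136.3877

£136.39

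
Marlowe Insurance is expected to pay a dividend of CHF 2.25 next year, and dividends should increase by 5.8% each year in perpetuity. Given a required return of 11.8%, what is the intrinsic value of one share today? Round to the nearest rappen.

Gordon growth model: P₀ = D₁/(r − g), with D₁ = 2.25 given directly.
P₀ = 2.2500 / (0.118 − 0.058) = 2.2500 / 0.06 = 37.5000

CHF 37.50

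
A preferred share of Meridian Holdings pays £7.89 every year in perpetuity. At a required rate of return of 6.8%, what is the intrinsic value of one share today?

Zero-growth DDM (perpetuity): P₀ = D/r = 7.89 / 0.068 = 116.0294

£116.03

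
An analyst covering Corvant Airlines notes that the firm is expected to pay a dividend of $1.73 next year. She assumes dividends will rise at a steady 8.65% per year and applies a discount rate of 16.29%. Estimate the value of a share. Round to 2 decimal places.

Gordon growth model: P₀ = D₁/(r − g), with D₁ = 1.73 given directly.
P₀ = 1.7300 / (0.1629 − 0.0865) = 1.7300 / 0.0764 = 22.6440

$22.64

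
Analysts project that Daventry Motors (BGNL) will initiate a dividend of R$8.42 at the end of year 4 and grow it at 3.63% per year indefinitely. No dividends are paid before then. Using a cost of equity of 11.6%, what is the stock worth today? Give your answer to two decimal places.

R$76.01

Deferred-dividend DDM. At t=3 the remaining stream is a growing perpetuity with first payment D_4 = 8.42.
V_3 = D_4/(r−g) = 8.42/(0.116−0.0363) = 105.6462
P₀ = V_3/(1+r)^3 = 105.6462/(1+0.116)^3 = 76.0083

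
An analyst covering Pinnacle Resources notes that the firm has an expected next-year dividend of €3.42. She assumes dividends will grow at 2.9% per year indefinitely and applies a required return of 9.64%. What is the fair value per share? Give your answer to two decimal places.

Gordon growth model: P₀ = D₁/(r − g), with D₁ = 3.42 given directly.
P₀ = 3.4200 / (0.0964 − 0.029) = 3.4200 / 0.0674 = 50.7418

€50.74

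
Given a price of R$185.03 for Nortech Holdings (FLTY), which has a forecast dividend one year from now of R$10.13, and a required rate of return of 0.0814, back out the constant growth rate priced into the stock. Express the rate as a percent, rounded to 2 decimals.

2.67%

From P₀ = D₁/(r − g), the implied growth is g = r − D₁/P₀.
g = 0.0814 − 10.13/185.03 = 0.0814 − 0.05475 = 0.02665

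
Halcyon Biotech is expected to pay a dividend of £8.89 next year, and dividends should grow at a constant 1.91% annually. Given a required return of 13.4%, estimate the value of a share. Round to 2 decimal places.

Gordon growth model: P₀ = D₁/(r − g), with D₁ = 8.89 given directly.
P₀ = 8.8900 / (0.134 − 0.0191) = 8.8900 / 0.1149 = 77.3716

£77.37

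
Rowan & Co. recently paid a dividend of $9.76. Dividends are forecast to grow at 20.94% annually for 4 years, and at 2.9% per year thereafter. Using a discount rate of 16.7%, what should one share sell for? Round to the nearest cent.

$126.66

Two-stage DDM. Project D₁…D_4 at 0.2094, terminal growth 0.029, discount at r = 0.167.
D_1 = 11.8037
D_2 = 14.2754
D_3 = 17.2647
D_4 = 20.8800
Terminal value at t=4: TV = D_5/(r−g) = 21.4855/(0.167−0.029) = 155.6919
P₀ = 11.8037/(1+0.167)^1 + 14.2754/(1+0.167)^2 + 17.2647/(1+0.167)^3 + 20.8800/(1+0.167)^4 + 155.6919/(1+0.167)^4 = 126.6599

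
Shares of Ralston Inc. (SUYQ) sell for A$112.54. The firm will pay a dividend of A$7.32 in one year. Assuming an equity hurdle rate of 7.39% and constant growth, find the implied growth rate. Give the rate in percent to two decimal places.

From P₀ = D₁/(r − g), the implied growth is g = r − D₁/P₀.
g = 0.0739 − 7.32/112.54 = 0.0739 − 0.06504 = 0.00886

0.89%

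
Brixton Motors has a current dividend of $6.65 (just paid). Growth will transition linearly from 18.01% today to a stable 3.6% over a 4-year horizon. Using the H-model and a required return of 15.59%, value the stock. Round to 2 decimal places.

$73.44

H-model: P₀ = D₀[(1+g_L) + H(g_S−g_L)]/(r−g_L), with H = 4/2 = 2.
P₀ = 6.65 × [(1+0.036) + 2×(0.1801−0.036)] / (0.1559−0.036)
   = 6.65 × 1.3242 / 0.1199 = 73.4440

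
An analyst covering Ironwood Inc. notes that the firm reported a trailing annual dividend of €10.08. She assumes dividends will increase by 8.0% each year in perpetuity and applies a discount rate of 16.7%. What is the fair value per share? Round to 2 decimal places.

€125.13

Gordon growth model: P₀ = D₁/(r − g). D₁ = 10.08 × (1 + 0.08) = 10.8864.
P₀ = 10.8864 / (0.167 − 0.08) = 10.8864 / 0.087 = 125.1310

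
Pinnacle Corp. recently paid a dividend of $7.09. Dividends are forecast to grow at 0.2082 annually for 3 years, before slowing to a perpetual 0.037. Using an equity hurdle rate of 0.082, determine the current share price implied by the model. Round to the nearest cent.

Two-stage DDM. Project D₁…D_3 at 0.2082, terminal growth 0.037, discount at r = 0.082.
D_1 = 8.5661
D_2 = 10.3496
D_3 = 12.5044
Terminal value at t=3: TV = D_4/(r−g) = 12.9671/(0.082−0.037) = 288.1569
P₀ = 8.5661/(1+0.082)^1 + 10.3496/(1+0.082)^2 + 12.5044/(1+0.082)^3 + 288.1569/(1+0.082)^3 = 254.1108

$254.11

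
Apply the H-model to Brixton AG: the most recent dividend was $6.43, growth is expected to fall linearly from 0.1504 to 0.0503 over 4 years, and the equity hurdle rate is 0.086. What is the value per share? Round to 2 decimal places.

$225.23

H-model: P₀ = D₀[(1+g_L) + H(g_S−g_L)]/(r−g_L), with H = 4/2 = 2.
P₀ = 6.43 × [(1+0.0503) + 2×(0.1504−0.0503)] / (0.086−0.0503)
   = 6.43 × 1.2505 / 0.0357 = 225.2301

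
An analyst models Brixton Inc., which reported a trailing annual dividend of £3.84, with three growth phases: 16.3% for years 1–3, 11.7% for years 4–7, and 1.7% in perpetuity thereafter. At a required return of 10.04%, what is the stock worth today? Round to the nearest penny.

Three-stage DDM. Project D₁…D_7; terminal Gordon value at t=7 with g = 0.017; discount at r = 0.1004.
D_1 = 4.4659
D_2 = 5.1939
D_3 = 6.0405
D_4 = 6.7472
D_5 = 7.5366
D_6 = 8.4184
D_7 = 9.4034
TV_7 = 9.5632/(0.1004−0.017) = 114.6669
P₀ = Σ Dₜ/(1+r)ᵗ + TV_7/(1+r)^7 = 90.4014

£90.40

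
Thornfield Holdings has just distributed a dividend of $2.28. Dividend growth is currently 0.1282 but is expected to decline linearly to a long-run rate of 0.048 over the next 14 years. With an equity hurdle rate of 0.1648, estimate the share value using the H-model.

H-model: P₀ = D₀[(1+g_L) + H(g_S−g_L)]/(r−g_L), with H = 14/2 = 7.
P₀ = 2.28 × [(1+0.048) + 7×(0.1282−0.048)] / (0.1648−0.048)
   = 2.28 × 1.6094 / 0.1168 = 31.4164

$31.42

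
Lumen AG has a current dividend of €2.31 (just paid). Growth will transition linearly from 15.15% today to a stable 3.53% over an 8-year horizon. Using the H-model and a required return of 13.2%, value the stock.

€35.83

H-model: P₀ = D₀[(1+g_L) + H(g_S−g_L)]/(r−g_L), with H = 8/2 = 4.
P₀ = 2.31 × [(1+0.0353) + 4×(0.1515−0.0353)] / (0.132−0.0353)
   = 2.31 × 1.5001 / 0.0967 = 35.8349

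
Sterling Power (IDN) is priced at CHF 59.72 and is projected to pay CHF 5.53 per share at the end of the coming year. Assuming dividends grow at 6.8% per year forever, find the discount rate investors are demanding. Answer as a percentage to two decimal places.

16.06%

Rearranging the constant-growth DDM: r = D₁/P₀ + g.
r = 5.5300 / 59.72 + 0.068 = 0.09260 + 0.068 = 0.16060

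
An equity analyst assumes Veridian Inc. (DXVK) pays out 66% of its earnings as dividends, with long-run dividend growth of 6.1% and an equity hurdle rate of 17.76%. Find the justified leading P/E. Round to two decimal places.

Justified leading P/E = b/(r−g) = 0.66/(0.1776−0.061) = 5.6604

5.66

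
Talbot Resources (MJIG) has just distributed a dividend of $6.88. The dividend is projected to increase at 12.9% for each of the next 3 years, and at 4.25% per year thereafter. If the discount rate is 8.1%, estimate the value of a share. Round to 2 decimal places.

Two-stage DDM. Project D₁…D_3 at 0.129, terminal growth 0.0425, discount at r = 0.081.
D_1 = 7.7675
D_2 = 8.7695
D_3 = 9.9008
Terminal value at t=3: TV = D_4/(r−g) = 10.3216/(0.081−0.0425) = 268.0931
P₀ = 7.7675/(1+0.081)^1 + 8.7695/(1+0.081)^2 + 9.9008/(1+0.081)^3 + 268.0931/(1+0.081)^3 = 234.7587

$234.76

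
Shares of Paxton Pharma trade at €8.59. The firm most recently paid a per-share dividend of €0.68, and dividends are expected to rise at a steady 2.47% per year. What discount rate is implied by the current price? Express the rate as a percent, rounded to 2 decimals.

Rearranging the constant-growth DDM: r = D₁/P₀ + g.
D₁ = 0.68 × (1 + 0.0247) = 0.6968.
r = 0.6968 / 8.59 + 0.0247 = 0.08112 + 0.0247 = 0.10582

10.58%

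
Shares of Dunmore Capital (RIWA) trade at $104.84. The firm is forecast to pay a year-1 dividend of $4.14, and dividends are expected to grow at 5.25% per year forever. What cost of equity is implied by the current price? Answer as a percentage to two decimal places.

9.20%

Rearranging the constant-growth DDM: r = D₁/P₀ + g.
r = 4.1400 / 104.84 + 0.0525 = 0.03949 + 0.0525 = 0.09199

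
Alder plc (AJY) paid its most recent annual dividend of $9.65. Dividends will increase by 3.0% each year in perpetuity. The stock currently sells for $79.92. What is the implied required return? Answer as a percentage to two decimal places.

15.44%

Rearranging the constant-growth DDM: r = D₁/P₀ + g.
D₁ = 9.65 × (1 + 0.03) = 9.9395.
r = 9.9395 / 79.92 + 0.03 = 0.12437 + 0.03 = 0.15437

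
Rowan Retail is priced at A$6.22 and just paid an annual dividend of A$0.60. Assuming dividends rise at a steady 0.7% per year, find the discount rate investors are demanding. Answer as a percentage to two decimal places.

Rearranging the constant-growth DDM: r = D₁/P₀ + g.
D₁ = 0.60 × (1 + 0.007) = 0.6042.
r = 0.6042 / 6.22 + 0.007 = 0.09714 + 0.007 = 0.10414

10.41%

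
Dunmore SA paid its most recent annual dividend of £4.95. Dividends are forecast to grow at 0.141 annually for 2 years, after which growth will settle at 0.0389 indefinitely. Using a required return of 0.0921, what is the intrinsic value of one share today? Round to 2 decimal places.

Two-stage DDM. Project D₁…D_2 at 0.141, terminal growth 0.0389, discount at r = 0.0921.
D_1 = 5.6480
D_2 = 6.4443
Terminal value at t=2: TV = D_3/(r−g) = 6.6950/(0.0921−0.0389) = 125.8458
P₀ = 5.6480/(1+0.0921)^1 + 6.4443/(1+0.0921)^2 + 125.8458/(1+0.0921)^2 = 116.0897

£116.09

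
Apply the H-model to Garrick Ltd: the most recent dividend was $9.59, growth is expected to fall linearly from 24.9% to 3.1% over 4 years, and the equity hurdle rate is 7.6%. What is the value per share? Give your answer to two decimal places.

$312.63

H-model: P₀ = D₀[(1+g_L) + H(g_S−g_L)]/(r−g_L), with H = 4/2 = 2.
P₀ = 9.59 × [(1+0.031) + 2×(0.249−0.031)] / (0.076−0.031)
   = 9.59 × 1.4670 / 0.045 = 312.6340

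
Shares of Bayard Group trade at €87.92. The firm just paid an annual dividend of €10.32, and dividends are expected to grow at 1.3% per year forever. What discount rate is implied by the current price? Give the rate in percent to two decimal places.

Rearranging the constant-growth DDM: r = D₁/P₀ + g.
D₁ = 10.32 × (1 + 0.013) = 10.4542.
r = 10.4542 / 87.92 + 0.013 = 0.11891 + 0.013 = 0.13191

13.19%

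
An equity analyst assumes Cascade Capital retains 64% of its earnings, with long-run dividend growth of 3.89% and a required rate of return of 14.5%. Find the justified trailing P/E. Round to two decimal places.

3.53

Payout ratio b = 1 − 0.64 = 0.36.
Justified trailing P/E = b(1+g)/(r−g) = 0.36×(1+0.0389)/(0.145−0.0389) = 3.5250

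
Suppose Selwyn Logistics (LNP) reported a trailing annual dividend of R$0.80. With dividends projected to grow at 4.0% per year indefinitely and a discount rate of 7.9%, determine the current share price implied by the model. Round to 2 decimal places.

R$21.33

Gordon growth model: P₀ = D₁/(r − g). D₁ = 0.80 × (1 + 0.04) = 0.8320.
P₀ = 0.8320 / (0.079 − 0.04) = 0.8320 / 0.039 = 21.3333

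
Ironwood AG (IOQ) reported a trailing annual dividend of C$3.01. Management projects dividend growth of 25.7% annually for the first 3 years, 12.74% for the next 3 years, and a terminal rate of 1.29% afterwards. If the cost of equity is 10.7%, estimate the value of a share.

Three-stage DDM. Project D₁…D_6; terminal Gordon value at t=6 with g = 0.0129; discount at r = 0.107.
D_1 = 3.7836
D_2 = 4.7559
D_3 = 5.9782
D_4 = 6.7399
D_5 = 7.5985
D_6 = 8.5666
TV_6 = 8.6771/(0.107−0.0129) = 92.2111
P₀ = Σ Dₜ/(1+r)ᵗ + TV_6/(1+r)^6 = 75.5265

C$75.53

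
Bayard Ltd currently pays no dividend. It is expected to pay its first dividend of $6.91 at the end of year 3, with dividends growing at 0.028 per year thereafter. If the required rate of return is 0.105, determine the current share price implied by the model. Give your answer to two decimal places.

$73.50

Deferred-dividend DDM. At t=2 the remaining stream is a growing perpetuity with first payment D_3 = 6.91.
V_2 = D_3/(r−g) = 6.91/(0.105−0.028) = 89.7403
P₀ = V_2/(1+r)^2 = 89.7403/(1+0.105)^2 = 73.4958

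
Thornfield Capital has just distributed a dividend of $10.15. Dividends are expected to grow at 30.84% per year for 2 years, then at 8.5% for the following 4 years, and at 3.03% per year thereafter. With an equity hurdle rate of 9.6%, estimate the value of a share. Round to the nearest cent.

$300.88

Three-stage DDM. Project D₁…D_6; terminal Gordon value at t=6 with g = 0.0303; discount at r = 0.096.
D_1 = 13.2803
D_2 = 17.3759
D_3 = 18.8528
D_4 = 20.4553
D_5 = 22.1940
D_6 = 24.0805
TV_6 = 24.8102/(0.096−0.0303) = 377.6282
P₀ = Σ Dₜ/(1+r)ᵗ + TV_6/(1+r)^6 = 300.8778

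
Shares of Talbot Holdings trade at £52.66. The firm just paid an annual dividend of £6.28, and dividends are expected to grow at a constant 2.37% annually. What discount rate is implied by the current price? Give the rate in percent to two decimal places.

14.58%

Rearranging the constant-growth DDM: r = D₁/P₀ + g.
D₁ = 6.28 × (1 + 0.0237) = 6.4288.
r = 6.4288 / 52.66 + 0.0237 = 0.12208 + 0.0237 = 0.14578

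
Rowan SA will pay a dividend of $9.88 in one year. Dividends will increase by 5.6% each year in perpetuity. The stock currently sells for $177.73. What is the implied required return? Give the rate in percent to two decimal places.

11.16%

Rearranging the constant-growth DDM: r = D₁/P₀ + g.
r = 9.8800 / 177.73 + 0.056 = 0.05559 + 0.056 = 0.11159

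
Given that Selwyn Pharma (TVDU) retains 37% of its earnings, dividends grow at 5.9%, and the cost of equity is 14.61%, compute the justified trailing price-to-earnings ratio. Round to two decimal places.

7.66

Payout ratio b = 1 − 0.37 = 0.63.
Justified trailing P/E = b(1+g)/(r−g) = 0.63×(1+0.059)/(0.1461−0.059) = 7.6598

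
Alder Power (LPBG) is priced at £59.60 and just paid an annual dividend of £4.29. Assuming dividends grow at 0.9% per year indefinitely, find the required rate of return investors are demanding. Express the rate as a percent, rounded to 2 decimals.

8.16%

Rearranging the constant-growth DDM: r = D₁/P₀ + g.
D₁ = 4.29 × (1 + 0.009) = 4.3286.
r = 4.3286 / 59.60 + 0.009 = 0.07263 + 0.009 = 0.08163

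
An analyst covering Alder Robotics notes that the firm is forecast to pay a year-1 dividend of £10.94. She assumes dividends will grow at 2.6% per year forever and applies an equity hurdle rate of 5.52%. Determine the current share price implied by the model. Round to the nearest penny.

£374.66

Gordon growth model: P₀ = D₁/(r − g), with D₁ = 10.94 given directly.
P₀ = 10.9400 / (0.0552 − 0.026) = 10.9400 / 0.0292 = 374.6575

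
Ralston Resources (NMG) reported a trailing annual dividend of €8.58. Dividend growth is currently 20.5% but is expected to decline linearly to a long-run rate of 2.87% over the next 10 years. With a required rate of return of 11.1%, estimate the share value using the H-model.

H-model: P₀ = D₀[(1+g_L) + H(g_S−g_L)]/(r−g_L), with H = 10/2 = 5.
P₀ = 8.58 × [(1+0.0287) + 5×(0.205−0.0287)] / (0.111−0.0287)
   = 8.58 × 1.9102 / 0.0823 = 199.1436

€199.14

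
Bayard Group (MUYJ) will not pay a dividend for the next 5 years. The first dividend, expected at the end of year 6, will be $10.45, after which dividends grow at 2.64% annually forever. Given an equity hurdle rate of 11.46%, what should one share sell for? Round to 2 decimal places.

$68.87

Deferred-dividend DDM. At t=5 the remaining stream is a growing perpetuity with first payment D_6 = 10.45.
V_5 = D_6/(r−g) = 10.45/(0.1146−0.0264) = 118.4807
P₀ = V_5/(1+r)^5 = 118.4807/(1+0.1146)^5 = 68.8736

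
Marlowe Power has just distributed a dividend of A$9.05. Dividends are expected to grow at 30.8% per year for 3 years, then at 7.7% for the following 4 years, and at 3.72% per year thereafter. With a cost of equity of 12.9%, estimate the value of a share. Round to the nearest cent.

Three-stage DDM. Project D₁…D_7; terminal Gordon value at t=7 with g = 0.0372; discount at r = 0.129.
D_1 = 11.8374
D_2 = 15.4833
D_3 = 20.2522
D_4 = 21.8116
D_5 = 23.4911
D_6 = 25.2999
D_7 = 27.2480
TV_7 = 28.2616/(0.129−0.0372) = 307.8608
P₀ = Σ Dₜ/(1+r)ᵗ + TV_7/(1+r)^7 = 218.4805

A$218.48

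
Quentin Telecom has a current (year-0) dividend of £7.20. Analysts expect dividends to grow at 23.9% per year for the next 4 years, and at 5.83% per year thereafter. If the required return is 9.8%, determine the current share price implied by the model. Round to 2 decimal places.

£350.50

Two-stage DDM. Project D₁…D_4 at 0.239, terminal growth 0.0583, discount at r = 0.098.
D_1 = 8.9208
D_2 = 11.0529
D_3 = 13.6945
D_4 = 16.9675
Terminal value at t=4: TV = D_5/(r−g) = 17.9567/(0.098−0.0583) = 452.3098
P₀ = 8.9208/(1+0.098)^1 + 11.0529/(1+0.098)^2 + 13.6945/(1+0.098)^3 + 16.9675/(1+0.098)^4 + 452.3098/(1+0.098)^4 = 350.5021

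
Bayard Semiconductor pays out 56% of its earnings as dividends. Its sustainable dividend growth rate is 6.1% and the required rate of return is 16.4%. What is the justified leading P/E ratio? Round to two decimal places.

Justified leading P/E = b/(r−g) = 0.56/(0.164−0.061) = 5.4369

5.44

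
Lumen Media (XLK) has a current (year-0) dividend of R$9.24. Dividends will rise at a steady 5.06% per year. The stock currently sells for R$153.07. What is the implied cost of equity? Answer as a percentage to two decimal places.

11.40%

Rearranging the constant-growth DDM: r = D₁/P₀ + g.
D₁ = 9.24 × (1 + 0.0506) = 9.7075.
r = 9.7075 / 153.07 + 0.0506 = 0.06342 + 0.0506 = 0.11402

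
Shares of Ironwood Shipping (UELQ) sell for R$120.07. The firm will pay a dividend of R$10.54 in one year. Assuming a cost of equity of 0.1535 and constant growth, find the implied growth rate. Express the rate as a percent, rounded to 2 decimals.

6.57%

From P₀ = D₁/(r − g), the implied growth is g = r − D₁/P₀.
g = 0.1535 − 10.54/120.07 = 0.1535 − 0.08778 = 0.06572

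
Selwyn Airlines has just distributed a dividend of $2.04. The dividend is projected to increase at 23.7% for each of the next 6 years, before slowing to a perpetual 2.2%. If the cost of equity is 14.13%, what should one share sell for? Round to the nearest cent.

Two-stage DDM. Project D₁…D_6 at 0.237, terminal growth 0.022, discount at r = 0.1413.
D_1 = 2.5235
D_2 = 3.1215
D_3 = 3.8614
D_4 = 4.7765
D_5 = 5.9085
D_6 = 7.3088
Terminal value at t=6: TV = D_7/(r−g) = 7.4696/(0.1413−0.022) = 62.6122
P₀ = 2.5235/(1+0.1413)^1 + 3.1215/(1+0.1413)^2 + 3.8614/(1+0.1413)^3 + 4.7765/(1+0.1413)^4 + 5.9085/(1+0.1413)^5 + 7.3088/(1+0.1413)^6 + 62.6122/(1+0.1413)^6 = 44.7094

$44.71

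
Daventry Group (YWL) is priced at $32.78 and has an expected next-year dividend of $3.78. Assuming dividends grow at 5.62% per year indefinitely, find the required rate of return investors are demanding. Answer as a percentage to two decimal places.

17.15%

Rearranging the constant-growth DDM: r = D₁/P₀ + g.
r = 3.7800 / 32.78 + 0.0562 = 0.11531 + 0.0562 = 0.17151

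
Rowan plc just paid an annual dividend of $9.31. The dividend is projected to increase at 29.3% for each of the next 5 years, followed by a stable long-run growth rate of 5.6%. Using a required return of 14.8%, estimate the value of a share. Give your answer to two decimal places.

Two-stage DDM. Project D₁…D_5 at 0.293, terminal growth 0.056, discount at r = 0.148.
D_1 = 12.0378
D_2 = 15.5649
D_3 = 20.1254
D_4 = 26.0222
D_5 = 33.6467
Terminal value at t=5: TV = D_6/(r−g) = 35.5309/(0.148−0.056) = 386.2054
P₀ = 12.0378/(1+0.148)^1 + 15.5649/(1+0.148)^2 + 20.1254/(1+0.148)^3 + 26.0222/(1+0.148)^4 + 33.6467/(1+0.148)^5 + 386.2054/(1+0.148)^5 = 261.1459

$261.15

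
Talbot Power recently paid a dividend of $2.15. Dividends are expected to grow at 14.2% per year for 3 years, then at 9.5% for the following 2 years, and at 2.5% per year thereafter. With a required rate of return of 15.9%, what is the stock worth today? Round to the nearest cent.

$24.08

Three-stage DDM. Project D₁…D_5; terminal Gordon value at t=5 with g = 0.025; discount at r = 0.159.
D_1 = 2.4553
D_2 = 2.8040
D_3 = 3.2021
D_4 = 3.5063
D_5 = 3.8394
TV_5 = 3.9354/(0.159−0.025) = 29.3687
P₀ = Σ Dₜ/(1+r)ᵗ + TV_5/(1+r)^5 = 24.0849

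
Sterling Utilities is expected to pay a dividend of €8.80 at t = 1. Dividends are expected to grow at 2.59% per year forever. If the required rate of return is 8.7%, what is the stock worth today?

Gordon growth model: P₀ = D₁/(r − g), with D₁ = 8.80 given directly.
P₀ = 8.8000 / (0.087 − 0.0259) = 8.8000 / 0.0611 = 144.0262

€144.03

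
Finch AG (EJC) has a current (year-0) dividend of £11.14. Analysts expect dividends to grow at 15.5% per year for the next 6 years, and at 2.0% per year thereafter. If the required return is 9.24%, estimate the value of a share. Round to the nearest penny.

£300.86

Two-stage DDM. Project D₁…D_6 at 0.155, terminal growth 0.02, discount at r = 0.0924.
D_1 = 12.8667
D_2 = 14.8610
D_3 = 17.1645
D_4 = 19.8250
D_5 = 22.8979
D_6 = 26.4470
Terminal value at t=6: TV = D_7/(r−g) = 26.9760/(0.0924−0.02) = 372.5964
P₀ = 12.8667/(1+0.0924)^1 + 14.8610/(1+0.0924)^2 + 17.1645/(1+0.0924)^3 + 19.8250/(1+0.0924)^4 + 22.8979/(1+0.0924)^5 + 26.4470/(1+0.0924)^6 + 372.5964/(1+0.0924)^6 = 300.8568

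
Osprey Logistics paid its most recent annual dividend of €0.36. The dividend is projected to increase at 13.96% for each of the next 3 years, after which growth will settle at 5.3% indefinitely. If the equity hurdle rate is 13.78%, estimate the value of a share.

Two-stage DDM. Project D₁…D_3 at 0.1396, terminal growth 0.053, discount at r = 0.1378.
D_1 = 0.4103
D_2 = 0.4675
D_3 = 0.5328
Terminal value at t=3: TV = D_4/(r−g) = 0.5610/(0.1378−0.053) = 6.6160
P₀ = 0.4103/(1+0.1378)^1 + 0.4675/(1+0.1378)^2 + 0.5328/(1+0.1378)^3 + 6.6160/(1+0.1378)^3 = 5.5750

€5.57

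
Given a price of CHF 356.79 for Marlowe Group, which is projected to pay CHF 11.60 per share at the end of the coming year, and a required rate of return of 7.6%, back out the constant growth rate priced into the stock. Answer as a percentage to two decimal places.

4.35%

From P₀ = D₁/(r − g), the implied growth is g = r − D₁/P₀.
g = 0.076 − 11.60/356.79 = 0.076 − 0.03251 = 0.04349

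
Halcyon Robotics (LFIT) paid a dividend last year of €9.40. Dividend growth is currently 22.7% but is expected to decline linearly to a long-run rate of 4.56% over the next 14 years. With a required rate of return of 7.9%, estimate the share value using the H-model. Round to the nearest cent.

H-model: P₀ = D₀[(1+g_L) + H(g_S−g_L)]/(r−g_L), with H = 14/2 = 7.
P₀ = 9.40 × [(1+0.0456) + 7×(0.227−0.0456)] / (0.079−0.0456)
   = 9.40 × 2.3154 / 0.0334 = 651.6395

€651.64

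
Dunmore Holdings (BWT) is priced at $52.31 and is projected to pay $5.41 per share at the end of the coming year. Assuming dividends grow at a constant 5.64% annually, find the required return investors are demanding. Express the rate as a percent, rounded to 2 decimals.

Rearranging the constant-growth DDM: r = D₁/P₀ + g.
r = 5.4100 / 52.31 + 0.0564 = 0.10342 + 0.0564 = 0.15982

15.98%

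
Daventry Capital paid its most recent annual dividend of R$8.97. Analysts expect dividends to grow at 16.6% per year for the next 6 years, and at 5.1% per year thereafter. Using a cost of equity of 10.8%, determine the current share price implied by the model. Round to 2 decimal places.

Two-stage DDM. Project D₁…D_6 at 0.166, terminal growth 0.051, discount at r = 0.108.
D_1 = 10.4590
D_2 = 12.1952
D_3 = 14.2196
D_4 = 16.5801
D_5 = 19.3324
D_6 = 22.5415
Terminal value at t=6: TV = D_7/(r−g) = 23.6912/(0.108−0.051) = 415.6345
P₀ = 10.4590/(1+0.108)^1 + 12.1952/(1+0.108)^2 + 14.2196/(1+0.108)^3 + 16.5801/(1+0.108)^4 + 19.3324/(1+0.108)^5 + 22.5415/(1+0.108)^6 + 415.6345/(1+0.108)^6 = 289.2200

R$289.22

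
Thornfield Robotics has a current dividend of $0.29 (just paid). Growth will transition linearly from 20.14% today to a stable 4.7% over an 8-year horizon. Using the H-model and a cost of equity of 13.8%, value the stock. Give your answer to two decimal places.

H-model: P₀ = D₀[(1+g_L) + H(g_S−g_L)]/(r−g_L), with H = 8/2 = 4.
P₀ = 0.29 × [(1+0.047) + 4×(0.2014−0.047)] / (0.138−0.047)
   = 0.29 × 1.6646 / 0.091 = 5.3048

$5.30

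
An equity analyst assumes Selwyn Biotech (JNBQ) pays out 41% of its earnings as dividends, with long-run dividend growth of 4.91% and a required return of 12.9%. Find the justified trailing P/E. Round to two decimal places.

5.38

Justified trailing P/E = b(1+g)/(r−g) = 0.41×(1+0.0491)/(0.129−0.0491) = 5.3834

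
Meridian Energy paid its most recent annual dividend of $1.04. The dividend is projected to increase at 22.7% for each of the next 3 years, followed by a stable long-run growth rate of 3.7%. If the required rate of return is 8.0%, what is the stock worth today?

Two-stage DDM. Project D₁…D_3 at 0.227, terminal growth 0.037, discount at r = 0.08.
D_1 = 1.2761
D_2 = 1.5658
D_3 = 1.9212
Terminal value at t=3: TV = D_4/(r−g) = 1.9923/(0.08−0.037) = 46.3316
P₀ = 1.2761/(1+0.08)^1 + 1.5658/(1+0.08)^2 + 1.9212/(1+0.08)^3 + 46.3316/(1+0.08)^3 = 40.8285

$40.83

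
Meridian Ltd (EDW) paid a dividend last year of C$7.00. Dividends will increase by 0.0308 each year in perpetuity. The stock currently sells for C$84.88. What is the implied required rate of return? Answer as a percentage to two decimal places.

11.58%

Rearranging the constant-growth DDM: r = D₁/P₀ + g.
D₁ = 7.00 × (1 + 0.0308) = 7.2156.
r = 7.2156 / 84.88 + 0.0308 = 0.08501 + 0.0308 = 0.11581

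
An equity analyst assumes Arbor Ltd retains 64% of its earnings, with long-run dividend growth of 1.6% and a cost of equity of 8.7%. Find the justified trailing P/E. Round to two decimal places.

5.15

Payout ratio b = 1 − 0.64 = 0.36.
Justified trailing P/E = b(1+g)/(r−g) = 0.36×(1+0.016)/(0.087−0.016) = 5.1515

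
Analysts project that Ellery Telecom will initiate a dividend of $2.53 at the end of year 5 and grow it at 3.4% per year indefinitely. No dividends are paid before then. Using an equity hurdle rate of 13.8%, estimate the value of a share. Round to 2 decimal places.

Deferred-dividend DDM. At t=4 the remaining stream is a growing perpetuity with first payment D_5 = 2.53.
V_4 = D_5/(r−g) = 2.53/(0.138−0.034) = 24.3269
P₀ = V_4/(1+r)^4 = 24.3269/(1+0.138)^4 = 14.5050

$14.51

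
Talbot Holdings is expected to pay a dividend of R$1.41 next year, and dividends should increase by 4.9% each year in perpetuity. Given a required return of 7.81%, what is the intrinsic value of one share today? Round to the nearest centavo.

Gordon growth model: P₀ = D₁/(r − g), with D₁ = 1.41 given directly.
P₀ = 1.4100 / (0.0781 − 0.049) = 1.4100 / 0.0291 = 48.4536

R$48.45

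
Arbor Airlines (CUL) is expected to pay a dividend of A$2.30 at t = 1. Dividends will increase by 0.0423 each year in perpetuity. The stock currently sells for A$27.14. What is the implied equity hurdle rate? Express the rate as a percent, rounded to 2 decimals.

12.70%

Rearranging the constant-growth DDM: r = D₁/P₀ + g.
r = 2.3000 / 27.14 + 0.0423 = 0.08475 + 0.0423 = 0.12705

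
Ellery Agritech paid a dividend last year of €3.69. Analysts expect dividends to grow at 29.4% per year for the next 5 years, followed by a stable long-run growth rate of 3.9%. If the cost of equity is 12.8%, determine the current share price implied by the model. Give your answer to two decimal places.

€113.96

Two-stage DDM. Project D₁…D_5 at 0.294, terminal growth 0.039, discount at r = 0.128.
D_1 = 4.7749
D_2 = 6.1787
D_3 = 7.9952
D_4 = 10.3458
D_5 = 13.3874
Terminal value at t=5: TV = D_6/(r−g) = 13.9096/(0.128−0.039) = 156.2872
P₀ = 4.7749/(1+0.128)^1 + 6.1787/(1+0.128)^2 + 7.9952/(1+0.128)^3 + 10.3458/(1+0.128)^4 + 13.3874/(1+0.128)^5 + 156.2872/(1+0.128)^5 = 113.9619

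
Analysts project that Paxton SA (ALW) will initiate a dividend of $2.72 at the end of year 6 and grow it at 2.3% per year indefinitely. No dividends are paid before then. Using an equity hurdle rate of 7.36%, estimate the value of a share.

$37.69

Deferred-dividend DDM. At t=5 the remaining stream is a growing perpetuity with first payment D_6 = 2.72.
V_5 = D_6/(r−g) = 2.72/(0.0736−0.023) = 53.7549
P₀ = V_5/(1+r)^5 = 53.7549/(1+0.0736)^5 = 37.6882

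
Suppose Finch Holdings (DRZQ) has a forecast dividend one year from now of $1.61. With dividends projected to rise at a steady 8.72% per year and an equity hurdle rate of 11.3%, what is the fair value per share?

Gordon growth model: P₀ = D₁/(r − g), with D₁ = 1.61 given directly.
P₀ = 1.6100 / (0.113 − 0.0872) = 1.6100 / 0.0258 = 62.4031

$62.40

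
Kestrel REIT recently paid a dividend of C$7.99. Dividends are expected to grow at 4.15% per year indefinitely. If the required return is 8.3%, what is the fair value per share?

C$200.52

Gordon growth model: P₀ = D₁/(r − g). D₁ = 7.99 × (1 + 0.0415) = 8.3216.
P₀ = 8.3216 / (0.083 − 0.0415) = 8.3216 / 0.0415 = 200.5201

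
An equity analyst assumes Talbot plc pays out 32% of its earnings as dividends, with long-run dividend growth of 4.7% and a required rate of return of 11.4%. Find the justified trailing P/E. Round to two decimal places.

5.00

Justified trailing P/E = b(1+g)/(r−g) = 0.32×(1+0.047)/(0.114−0.047) = 5.0006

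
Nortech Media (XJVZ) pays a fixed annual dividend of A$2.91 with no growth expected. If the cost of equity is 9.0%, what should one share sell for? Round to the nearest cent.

Zero-growth DDM (perpetuity): P₀ = D/r = 2.91 / 0.09 = 32.3333

A$32.33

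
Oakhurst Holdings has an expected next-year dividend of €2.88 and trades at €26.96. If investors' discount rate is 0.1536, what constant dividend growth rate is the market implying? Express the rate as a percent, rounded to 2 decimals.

4.68%

From P₀ = D₁/(r − g), the implied growth is g = r − D₁/P₀.
g = 0.1536 − 2.88/26.96 = 0.1536 − 0.10682 = 0.04678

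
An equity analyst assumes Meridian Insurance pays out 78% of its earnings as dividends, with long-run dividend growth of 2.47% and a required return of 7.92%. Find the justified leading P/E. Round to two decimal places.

14.31

Justified leading P/E = b/(r−g) = 0.78/(0.0792−0.0247) = 14.3119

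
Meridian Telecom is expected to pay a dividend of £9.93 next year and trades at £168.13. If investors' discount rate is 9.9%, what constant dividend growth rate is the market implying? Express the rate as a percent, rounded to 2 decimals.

From P₀ = D₁/(r − g), the implied growth is g = r − D₁/P₀.
g = 0.099 − 9.93/168.13 = 0.099 − 0.05906 = 0.03994

3.99%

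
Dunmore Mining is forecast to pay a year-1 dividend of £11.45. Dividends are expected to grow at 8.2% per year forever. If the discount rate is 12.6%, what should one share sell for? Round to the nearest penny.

Gordon growth model: P₀ = D₁/(r − g), with D₁ = 11.45 given directly.
P₀ = 11.4500 / (0.126 − 0.082) = 11.4500 / 0.044 = 260.2273

£260.23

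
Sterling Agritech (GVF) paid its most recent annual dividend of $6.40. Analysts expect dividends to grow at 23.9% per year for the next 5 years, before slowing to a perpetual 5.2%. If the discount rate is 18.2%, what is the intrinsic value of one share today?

$102.48

Two-stage DDM. Project D₁…D_5 at 0.239, terminal growth 0.052, discount at r = 0.182.
D_1 = 7.9296
D_2 = 9.8248
D_3 = 12.1729
D_4 = 15.0822
D_5 = 18.6869
Terminal value at t=5: TV = D_6/(r−g) = 19.6586/(0.182−0.052) = 151.2199
P₀ = 7.9296/(1+0.182)^1 + 9.8248/(1+0.182)^2 + 12.1729/(1+0.182)^3 + 15.0822/(1+0.182)^4 + 18.6869/(1+0.182)^5 + 151.2199/(1+0.182)^5 = 102.4804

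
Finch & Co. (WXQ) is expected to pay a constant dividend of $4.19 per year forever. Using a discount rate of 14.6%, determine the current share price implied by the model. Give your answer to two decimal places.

$28.70

Zero-growth DDM (perpetuity): P₀ = D/r = 4.19 / 0.146 = 28.6986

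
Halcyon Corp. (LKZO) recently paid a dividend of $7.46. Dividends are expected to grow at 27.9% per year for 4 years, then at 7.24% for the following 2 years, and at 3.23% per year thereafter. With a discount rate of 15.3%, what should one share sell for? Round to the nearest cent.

Three-stage DDM. Project D₁…D_6; terminal Gordon value at t=6 with g = 0.0323; discount at r = 0.153.
D_1 = 9.5413
D_2 = 12.2034
D_3 = 15.6081
D_4 = 19.9628
D_5 = 21.4081
D_6 = 22.9580
TV_6 = 23.6996/(0.153−0.0323) = 196.3511
P₀ = Σ Dₜ/(1+r)ᵗ + TV_6/(1+r)^6 = 142.7816

$142.78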